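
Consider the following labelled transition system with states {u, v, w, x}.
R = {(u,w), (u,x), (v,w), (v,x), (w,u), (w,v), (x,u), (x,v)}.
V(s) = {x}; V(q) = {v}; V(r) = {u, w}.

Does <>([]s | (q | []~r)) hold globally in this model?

No

Let φ = <>([]s | (q | []~r)). Evaluate φ at each world:
  u (successors {w, x}): φ is false.
  v (successors {w, x}): φ is false.
  w (successors {u, v}): φ is true.
  x (successors {u, v}): φ is true.
Detail at u (counterexample):
  At u: <>([]s | (q | []~r)) requires []s | (q | []~r) at some successor in {w, x}.
    At w: []s | (q | []~r) is false.
    At x: []s | (q | []~r) is false.
  So <>([]s | (q | []~r)) is false at u.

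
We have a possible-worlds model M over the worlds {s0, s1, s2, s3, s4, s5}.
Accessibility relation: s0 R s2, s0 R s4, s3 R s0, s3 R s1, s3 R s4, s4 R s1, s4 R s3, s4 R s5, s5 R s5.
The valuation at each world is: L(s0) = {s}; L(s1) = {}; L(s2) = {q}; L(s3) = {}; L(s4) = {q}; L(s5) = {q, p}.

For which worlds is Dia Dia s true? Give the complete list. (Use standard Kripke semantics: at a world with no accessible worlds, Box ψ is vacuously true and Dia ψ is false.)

s4

Recall that Dia ψ holds at a world iff ψ holds at some accessible world.
Let φ = Dia Dia s. Evaluate φ at each world:
  s0 (successors {s2, s4}): φ is false.
  s1 (successors ∅): φ is false.
  s2 (successors ∅): φ is false.
  s3 (successors {s0, s1, s4}): φ is false.
  s4 (successors {s1, s3, s5}): φ is true.
  s5 (successors {s5}): φ is false.
For instance, at s4:
  At s4: Dia Dia s requires Dia s at some successor in {s1, s3, s5}.
    Dia s holds at s3, so Dia Dia s is true at s4.
      At s3: Dia s requires s at some successor in {s0, s1, s4}.
        s holds at s0, so Dia s is true at s3.
Satisfying worlds: {s4}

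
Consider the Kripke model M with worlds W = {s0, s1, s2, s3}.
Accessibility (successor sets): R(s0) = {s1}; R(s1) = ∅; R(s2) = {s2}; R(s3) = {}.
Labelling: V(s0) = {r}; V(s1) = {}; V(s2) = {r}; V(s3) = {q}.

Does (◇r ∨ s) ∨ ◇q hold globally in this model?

Let φ = (◇r ∨ s) ∨ ◇q. Evaluate φ at each world:
  s0 (successors {s1}): φ is false.
  s1 (successors ∅): φ is false.
  s2 (successors {s2}): φ is true.
  s3 (successors ∅): φ is false.
Detail at s0 (counterexample):
  At s0: ◇r ∨ s is false, ◇q is false, so (◇r ∨ s) ∨ ◇q is false.
    At s0: ◇r is false, s is false, so ◇r ∨ s is false.
      At s0: ◇r requires r at some successor in {s1}.
        At s1: r is false.
      So ◇r is false at s0.
    At s0: ◇q requires q at some successor in {s1}.
      At s1: q is false.
    So ◇q is false at s0.

No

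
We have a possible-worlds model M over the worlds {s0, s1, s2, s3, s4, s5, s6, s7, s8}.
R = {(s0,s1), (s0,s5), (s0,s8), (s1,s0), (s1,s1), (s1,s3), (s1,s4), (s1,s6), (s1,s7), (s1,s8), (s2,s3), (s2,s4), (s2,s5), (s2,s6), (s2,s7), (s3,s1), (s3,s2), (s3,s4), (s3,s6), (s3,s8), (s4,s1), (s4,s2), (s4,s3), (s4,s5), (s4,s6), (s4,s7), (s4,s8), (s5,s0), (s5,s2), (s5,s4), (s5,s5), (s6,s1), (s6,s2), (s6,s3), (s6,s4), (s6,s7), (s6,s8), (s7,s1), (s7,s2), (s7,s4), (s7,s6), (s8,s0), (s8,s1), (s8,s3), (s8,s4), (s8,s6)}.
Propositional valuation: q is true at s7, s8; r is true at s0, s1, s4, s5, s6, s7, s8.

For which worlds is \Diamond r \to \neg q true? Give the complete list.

Recall that \Diamond ψ holds at a world iff ψ holds at some accessible world.
Let φ = \Diamond r \to \neg q. Evaluate φ at each world:
  s0 (successors {s1, s5, s8}): φ is true.
  s1 (successors {s0, s1, s3, s4, s6, s7, s8}): φ is true.
  s2 (successors {s3, s4, s5, s6, s7}): φ is true.
  s3 (successors {s1, s2, s4, s6, s8}): φ is true.
  s4 (successors {s1, s2, s3, s5, s6, s7, s8}): φ is true.
  s5 (successors {s0, s2, s4, s5}): φ is true.
  s6 (successors {s1, s2, s3, s4, s7, s8}): φ is true.
  s7 (successors {s1, s2, s4, s6}): φ is false.
  s8 (successors {s0, s1, s3, s4, s6}): φ is false.
For instance, at s5:
  At s5: \Diamond r is true, \neg q is true, so \Diamond r \to \neg q is true.
    At s5: \Diamond r requires r at some successor in {s0, s2, s4, s5}.
      r holds at s0, so \Diamond r is true at s5.
Satisfying worlds: {s0, s1, s2, s3, s4, s5, s6}

s0, s1, s2, s3, s4, s5, s6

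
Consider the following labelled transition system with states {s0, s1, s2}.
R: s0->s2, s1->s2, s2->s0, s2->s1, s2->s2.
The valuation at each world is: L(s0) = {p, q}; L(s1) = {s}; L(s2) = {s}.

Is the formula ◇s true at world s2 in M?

Yes

At s2: ◇s requires s at some successor in {s0, s1, s2}.
  s holds at s1, so ◇s is true at s2.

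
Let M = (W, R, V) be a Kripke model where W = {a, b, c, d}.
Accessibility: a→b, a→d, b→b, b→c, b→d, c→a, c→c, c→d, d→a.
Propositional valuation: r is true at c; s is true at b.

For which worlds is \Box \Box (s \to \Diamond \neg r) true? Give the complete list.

Recall that \Box ψ holds at a world iff ψ holds at every accessible world, and \Diamond ψ holds iff ψ holds at some accessible world.
Let φ = \Box \Box (s \to \Diamond \neg r). Evaluate φ at each world:
  a (successors {b, d}): φ is true.
  b (successors {b, c, d}): φ is true.
  c (successors {a, c, d}): φ is true.
  d (successors {a}): φ is true.
For instance, at d:
  At d: \Box \Box (s \to \Diamond \neg r) requires \Box (s \to \Diamond \neg r) at every successor {a}.
      At a: \Box (s \to \Diamond \neg r) requires s \to \Diamond \neg r at every successor {b, d}.
        At b: s \to \Diamond \neg r is true.
        At d: s \to \Diamond \neg r is true.
      So \Box (s \to \Diamond \neg r) is true at a.
  So \Box \Box (s \to \Diamond \neg r) is true at d.
Satisfying worlds: {a, b, c, d}

a, b, c, d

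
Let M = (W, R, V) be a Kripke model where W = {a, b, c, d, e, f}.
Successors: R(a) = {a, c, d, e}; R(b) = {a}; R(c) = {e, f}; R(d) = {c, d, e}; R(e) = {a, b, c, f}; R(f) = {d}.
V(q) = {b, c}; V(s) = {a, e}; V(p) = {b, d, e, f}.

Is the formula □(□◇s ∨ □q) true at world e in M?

No

At e: □(□◇s ∨ □q) requires □◇s ∨ □q at every successor {a, b, c, f}.
  □◇s ∨ □q fails at c, so □(□◇s ∨ □q) is false at e.
    At c: □◇s is false, □q is false, so □◇s ∨ □q is false.
      At c: □◇s requires ◇s at every successor {e, f}.
        ◇s fails at f, so □◇s is false at c.
      At c: □q requires q at every successor {e, f}.
        q fails at e, so □q is false at c.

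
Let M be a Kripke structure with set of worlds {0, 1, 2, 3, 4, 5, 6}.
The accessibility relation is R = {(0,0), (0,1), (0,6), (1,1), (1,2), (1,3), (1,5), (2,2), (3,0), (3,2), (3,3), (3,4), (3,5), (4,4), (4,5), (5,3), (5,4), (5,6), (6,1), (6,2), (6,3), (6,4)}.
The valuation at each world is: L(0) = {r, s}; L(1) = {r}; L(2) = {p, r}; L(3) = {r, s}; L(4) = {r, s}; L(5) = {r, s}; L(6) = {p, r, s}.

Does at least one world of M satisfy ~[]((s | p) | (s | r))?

Let φ = ~[]((s | p) | (s | r)). Evaluate φ at each world:
  0 (successors {0, 1, 6}): φ is false.
  1 (successors {1, 2, 3, 5}): φ is false.
  2 (successors {2}): φ is false.
  3 (successors {0, 2, 3, 4, 5}): φ is false.
  4 (successors {4, 5}): φ is false.
  5 (successors {3, 4, 6}): φ is false.
  6 (successors {1, 2, 3, 4}): φ is false.
For instance, at 6:
  At 6: []((s | p) | (s | r)) is true, so ~[]((s | p) | (s | r)) is false.
    At 6: []((s | p) | (s | r)) requires (s | p) | (s | r) at every successor {1, 2, 3, 4}.
      At 1: (s | p) | (s | r) is true.
      At 2: (s | p) | (s | r) is true.
      At 3: (s | p) | (s | r) is true.
      At 4: (s | p) | (s | r) is true.
    So []((s | p) | (s | r)) is true at 6.

No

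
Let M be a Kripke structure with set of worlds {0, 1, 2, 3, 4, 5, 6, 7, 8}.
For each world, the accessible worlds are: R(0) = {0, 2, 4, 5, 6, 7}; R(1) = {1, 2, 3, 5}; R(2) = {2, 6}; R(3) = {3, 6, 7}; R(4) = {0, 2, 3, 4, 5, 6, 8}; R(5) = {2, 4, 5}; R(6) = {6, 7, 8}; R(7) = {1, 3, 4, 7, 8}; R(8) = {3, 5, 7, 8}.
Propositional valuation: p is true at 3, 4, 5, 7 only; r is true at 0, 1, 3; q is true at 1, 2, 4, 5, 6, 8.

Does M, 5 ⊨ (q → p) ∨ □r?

Recall that □ψ holds at a world iff ψ holds at every accessible world, and ◇ψ holds iff ψ holds at some accessible world.
At 5: q → p is true, □r is false, so (q → p) ∨ □r is true.
  At 5: □r requires r at every successor {2, 4, 5}.
    r fails at 2, so □r is false at 5.

Yes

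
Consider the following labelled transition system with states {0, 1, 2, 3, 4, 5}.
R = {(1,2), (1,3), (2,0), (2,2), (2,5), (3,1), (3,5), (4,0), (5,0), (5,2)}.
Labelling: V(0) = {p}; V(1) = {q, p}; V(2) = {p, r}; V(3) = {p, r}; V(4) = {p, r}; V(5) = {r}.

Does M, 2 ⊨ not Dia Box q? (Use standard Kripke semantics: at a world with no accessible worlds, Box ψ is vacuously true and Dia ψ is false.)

No

At 2: Dia Box q is true, so not Dia Box q is false.
  At 2: Dia Box q requires Box q at some successor in {0, 2, 5}.
    Box q holds at 0, so Dia Box q is true at 2.
      At 0: no accessible worlds, so Box q holds vacuously.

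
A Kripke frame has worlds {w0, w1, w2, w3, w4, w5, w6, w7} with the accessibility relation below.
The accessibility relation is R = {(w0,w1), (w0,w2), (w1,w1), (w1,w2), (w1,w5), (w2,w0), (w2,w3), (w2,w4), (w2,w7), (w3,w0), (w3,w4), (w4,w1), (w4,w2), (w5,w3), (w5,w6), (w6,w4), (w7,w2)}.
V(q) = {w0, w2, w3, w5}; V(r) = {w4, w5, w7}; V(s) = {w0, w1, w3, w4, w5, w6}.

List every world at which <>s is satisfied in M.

Let φ = <>s. Evaluate φ at each world:
  w0 (successors {w1, w2}): φ is true.
  w1 (successors {w1, w2, w5}): φ is true.
  w2 (successors {w0, w3, w4, w7}): φ is true.
  w3 (successors {w0, w4}): φ is true.
  w4 (successors {w1, w2}): φ is true.
  w5 (successors {w3, w6}): φ is true.
  w6 (successors {w4}): φ is true.
  w7 (successors {w2}): φ is false.
For instance, at w1:
  At w1: <>s requires s at some successor in {w1, w2, w5}.
    s holds at w1, so <>s is true at w1.
Satisfying worlds: {w0, w1, w2, w3, w4, w5, w6}

w0, w1, w2, w3, w4, w5, w6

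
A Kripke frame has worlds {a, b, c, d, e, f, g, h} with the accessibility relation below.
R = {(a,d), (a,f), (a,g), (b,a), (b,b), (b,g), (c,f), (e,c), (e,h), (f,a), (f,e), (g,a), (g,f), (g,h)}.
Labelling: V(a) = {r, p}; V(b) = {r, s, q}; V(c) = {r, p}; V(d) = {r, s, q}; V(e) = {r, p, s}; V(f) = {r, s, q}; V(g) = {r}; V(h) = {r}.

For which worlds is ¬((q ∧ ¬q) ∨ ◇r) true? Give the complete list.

Let φ = ¬((q ∧ ¬q) ∨ ◇r). Evaluate φ at each world:
  a (successors {d, f, g}): φ is false.
  b (successors {a, b, g}): φ is false.
  c (successors {f}): φ is false.
  d (successors ∅): φ is true.
  e (successors {c, h}): φ is false.
  f (successors {a, e}): φ is false.
  g (successors {a, f, h}): φ is false.
  h (successors ∅): φ is true.
For instance, at a:
  At a: (q ∧ ¬q) ∨ ◇r is true, so ¬((q ∧ ¬q) ∨ ◇r) is false.
    At a: q ∧ ¬q is false, ◇r is true, so (q ∧ ¬q) ∨ ◇r is true.
      At a: ◇r requires r at some successor in {d, f, g}.
        r holds at d, so ◇r is true at a.
Satisfying worlds: {d, h}

d, h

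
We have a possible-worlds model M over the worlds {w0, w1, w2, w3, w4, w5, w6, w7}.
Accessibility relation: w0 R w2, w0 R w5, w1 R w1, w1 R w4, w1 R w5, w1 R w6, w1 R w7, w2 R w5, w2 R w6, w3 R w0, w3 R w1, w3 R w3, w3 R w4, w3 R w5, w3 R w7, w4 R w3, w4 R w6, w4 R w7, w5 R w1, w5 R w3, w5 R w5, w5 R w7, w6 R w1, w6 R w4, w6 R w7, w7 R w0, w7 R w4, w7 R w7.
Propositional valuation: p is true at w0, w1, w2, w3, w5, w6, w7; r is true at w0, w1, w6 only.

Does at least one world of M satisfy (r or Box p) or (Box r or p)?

Yes

Let φ = (r or Box p) or (Box r or p). Evaluate φ at each world:
  w0 (successors {w2, w5}): φ is true.
  w1 (successors {w1, w4, w5, w6, w7}): φ is true.
  w2 (successors {w5, w6}): φ is true.
  w3 (successors {w0, w1, w3, w4, w5, w7}): φ is true.
  w4 (successors {w3, w6, w7}): φ is true.
  w5 (successors {w1, w3, w5, w7}): φ is true.
  w6 (successors {w1, w4, w7}): φ is true.
  w7 (successors {w0, w4, w7}): φ is true.
Detail at w0 (witness):
  At w0: r or Box p is true, Box r or p is true, so (r or Box p) or (Box r or p) is true.
    At w0: r is true, Box p is true, so r or Box p is true.
      At w0: Box p requires p at every successor {w2, w5}.
        At w2: p is true.
        At w5: p is true.
      So Box p is true at w0.
    At w0: Box r is false, p is true, so Box r or p is true.
      At w0: Box r requires r at every successor {w2, w5}.
        r fails at w2, so Box r is false at w0.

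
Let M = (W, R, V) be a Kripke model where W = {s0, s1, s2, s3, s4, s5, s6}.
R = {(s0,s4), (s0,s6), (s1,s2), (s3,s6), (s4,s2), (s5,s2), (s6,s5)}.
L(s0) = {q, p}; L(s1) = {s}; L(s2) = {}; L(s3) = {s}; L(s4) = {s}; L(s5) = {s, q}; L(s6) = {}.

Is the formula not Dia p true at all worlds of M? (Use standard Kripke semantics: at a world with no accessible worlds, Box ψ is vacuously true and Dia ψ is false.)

Recall that Dia ψ holds at a world iff ψ holds at some accessible world.
Let φ = not Dia p. Evaluate φ at each world:
  s0 (successors {s4, s6}): φ is true.
  s1 (successors {s2}): φ is true.
  s2 (successors ∅): φ is true.
  s3 (successors {s6}): φ is true.
  s4 (successors {s2}): φ is true.
  s5 (successors {s2}): φ is true.
  s6 (successors {s5}): φ is true.
For instance, at s4:
  At s4: Dia p is false, so not Dia p is true.
    At s4: Dia p requires p at some successor in {s2}.
      At s2: p is false.
    So Dia p is false at s4.

Yes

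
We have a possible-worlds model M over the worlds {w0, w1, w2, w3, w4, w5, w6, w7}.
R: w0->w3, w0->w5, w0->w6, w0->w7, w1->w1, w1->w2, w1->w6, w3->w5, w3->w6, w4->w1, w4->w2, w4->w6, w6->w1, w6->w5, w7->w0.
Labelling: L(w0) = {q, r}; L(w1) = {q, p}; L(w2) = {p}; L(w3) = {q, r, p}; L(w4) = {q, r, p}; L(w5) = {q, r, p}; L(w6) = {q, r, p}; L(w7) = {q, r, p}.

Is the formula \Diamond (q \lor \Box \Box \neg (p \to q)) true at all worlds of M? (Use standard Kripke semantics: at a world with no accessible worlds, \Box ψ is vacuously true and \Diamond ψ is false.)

Let φ = \Diamond (q \lor \Box \Box \neg (p \to q)). Evaluate φ at each world:
  w0 (successors {w3, w5, w6, w7}): φ is true.
  w1 (successors {w1, w2, w6}): φ is true.
  w2 (successors ∅): φ is false.
  w3 (successors {w5, w6}): φ is true.
  w4 (successors {w1, w2, w6}): φ is true.
  w5 (successors ∅): φ is false.
  w6 (successors {w1, w5}): φ is true.
  w7 (successors {w0}): φ is true.
Detail at w2 (counterexample):
  At w2: no accessible worlds, so \Diamond (q \lor \Box \Box \neg (p \to q)) is false.

No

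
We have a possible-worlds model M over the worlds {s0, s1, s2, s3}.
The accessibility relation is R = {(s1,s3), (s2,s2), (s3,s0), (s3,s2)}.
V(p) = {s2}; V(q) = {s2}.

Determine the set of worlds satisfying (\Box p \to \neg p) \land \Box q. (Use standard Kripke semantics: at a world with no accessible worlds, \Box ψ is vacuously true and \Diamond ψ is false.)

s0

Let φ = (\Box p \to \neg p) \land \Box q. Evaluate φ at each world:
  s0 (successors ∅): φ is true.
  s1 (successors {s3}): φ is false.
  s2 (successors {s2}): φ is false.
  s3 (successors {s0, s2}): φ is false.
For instance, at s1:
  At s1: \Box p \to \neg p is true, \Box q is false, so (\Box p \to \neg p) \land \Box q is false.
    At s1: \Box p is false, \neg p is true, so \Box p \to \neg p is true.
      At s1: \Box p requires p at every successor {s3}.
        p fails at s3, so \Box p is false at s1.
    At s1: \Box q requires q at every successor {s3}.
      q fails at s3, so \Box q is false at s1.
Satisfying worlds: {s0}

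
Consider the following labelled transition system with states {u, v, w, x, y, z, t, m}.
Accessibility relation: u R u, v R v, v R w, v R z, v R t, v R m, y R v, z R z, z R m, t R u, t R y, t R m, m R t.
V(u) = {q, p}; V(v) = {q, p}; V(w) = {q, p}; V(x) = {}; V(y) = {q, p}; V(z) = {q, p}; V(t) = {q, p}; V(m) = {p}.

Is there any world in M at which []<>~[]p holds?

Yes

Let φ = []<>~[]p. Evaluate φ at each world:
  u (successors {u}): φ is false.
  v (successors {v, w, z, t, m}): φ is false.
  w (successors ∅): φ is true.
  x (successors ∅): φ is true.
  y (successors {v}): φ is false.
  z (successors {z, m}): φ is false.
  t (successors {u, y, m}): φ is false.
  m (successors {t}): φ is false.
Detail at w (witness):
  At w: no accessible worlds, so []<>~[]p holds vacuously.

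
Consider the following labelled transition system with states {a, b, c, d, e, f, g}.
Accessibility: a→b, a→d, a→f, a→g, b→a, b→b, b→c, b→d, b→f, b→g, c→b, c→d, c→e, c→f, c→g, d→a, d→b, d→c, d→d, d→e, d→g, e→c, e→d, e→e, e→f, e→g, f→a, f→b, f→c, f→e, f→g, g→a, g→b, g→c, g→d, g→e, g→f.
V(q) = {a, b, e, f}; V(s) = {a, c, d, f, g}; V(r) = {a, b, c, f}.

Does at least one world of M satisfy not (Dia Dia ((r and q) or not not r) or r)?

Recall that Dia ψ holds at a world iff ψ holds at some accessible world.
Let φ = not (Dia Dia ((r and q) or not not r) or r). Evaluate φ at each world:
  a (successors {b, d, f, g}): φ is false.
  b (successors {a, b, c, d, f, g}): φ is false.
  c (successors {b, d, e, f, g}): φ is false.
  d (successors {a, b, c, d, e, g}): φ is false.
  e (successors {c, d, e, f, g}): φ is false.
  f (successors {a, b, c, e, g}): φ is false.
  g (successors {a, b, c, d, e, f}): φ is false.
For instance, at c:
  At c: Dia Dia ((r and q) or not not r) or r is true, so not (Dia Dia ((r and q) or not not r) or r) is false.
    At c: Dia Dia ((r and q) or not not r) is true, r is true, so Dia Dia ((r and q) or not not r) or r is true.
      At c: Dia Dia ((r and q) or not not r) requires Dia ((r and q) or not not r) at some successor in {b, d, e, f, g}.
        Dia ((r and q) or not not r) holds at b, so Dia Dia ((r and q) or not not r) is true at c.

No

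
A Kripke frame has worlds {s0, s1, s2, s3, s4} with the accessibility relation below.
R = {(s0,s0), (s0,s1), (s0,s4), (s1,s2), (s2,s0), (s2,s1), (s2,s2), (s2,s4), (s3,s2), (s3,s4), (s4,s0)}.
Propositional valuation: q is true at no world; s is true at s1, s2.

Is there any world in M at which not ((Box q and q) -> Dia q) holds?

Let φ = not ((Box q and q) -> Dia q). Evaluate φ at each world:
  s0 (successors {s0, s1, s4}): φ is false.
  s1 (successors {s2}): φ is false.
  s2 (successors {s0, s1, s2, s4}): φ is false.
  s3 (successors {s2, s4}): φ is false.
  s4 (successors {s0}): φ is false.
For instance, at s1:
  At s1: (Box q and q) -> Dia q is true, so not ((Box q and q) -> Dia q) is false.
    At s1: Box q and q is false, Dia q is false, so (Box q and q) -> Dia q is true.
      At s1: Box q is false, q is false, so Box q and q is false.
      At s1: Dia q requires q at some successor in {s2}.
        At s2: q is false.
      So Dia q is false at s1.

No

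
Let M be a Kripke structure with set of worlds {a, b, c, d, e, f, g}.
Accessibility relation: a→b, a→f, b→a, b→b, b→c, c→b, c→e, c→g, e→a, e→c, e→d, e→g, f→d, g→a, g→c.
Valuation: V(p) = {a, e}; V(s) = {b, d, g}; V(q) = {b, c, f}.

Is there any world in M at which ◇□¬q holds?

Yes

Let φ = ◇□¬q. Evaluate φ at each world:
  a (successors {b, f}): φ is true.
  b (successors {a, b, c}): φ is false.
  c (successors {b, e, g}): φ is false.
  d (successors ∅): φ is false.
  e (successors {a, c, d, g}): φ is true.
  f (successors {d}): φ is true.
  g (successors {a, c}): φ is false.
Detail at a (witness):
  At a: ◇□¬q requires □¬q at some successor in {b, f}.
    □¬q holds at f, so ◇□¬q is true at a.
      At f: □¬q requires ¬q at every successor {d}.
        At d: ¬q is true.
      So □¬q is true at f.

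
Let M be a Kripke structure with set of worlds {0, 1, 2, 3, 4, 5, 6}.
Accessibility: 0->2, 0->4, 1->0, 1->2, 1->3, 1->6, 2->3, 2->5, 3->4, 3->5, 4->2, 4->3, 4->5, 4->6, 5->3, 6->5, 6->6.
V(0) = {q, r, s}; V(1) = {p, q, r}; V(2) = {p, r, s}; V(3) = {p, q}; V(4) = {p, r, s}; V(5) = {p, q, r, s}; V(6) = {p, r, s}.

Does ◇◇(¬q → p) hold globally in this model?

Let φ = ◇◇(¬q → p). Evaluate φ at each world:
  0 (successors {2, 4}): φ is true.
  1 (successors {0, 2, 3, 6}): φ is true.
  2 (successors {3, 5}): φ is true.
  3 (successors {4, 5}): φ is true.
  4 (successors {2, 3, 5, 6}): φ is true.
  5 (successors {3}): φ is true.
  6 (successors {5, 6}): φ is true.
For instance, at 4:
  At 4: ◇◇(¬q → p) requires ◇(¬q → p) at some successor in {2, 3, 5, 6}.
    ◇(¬q → p) holds at 2, so ◇◇(¬q → p) is true at 4.
      At 2: ◇(¬q → p) requires ¬q → p at some successor in {3, 5}.
        ¬q → p holds at 3, so ◇(¬q → p) is true at 2.

Yes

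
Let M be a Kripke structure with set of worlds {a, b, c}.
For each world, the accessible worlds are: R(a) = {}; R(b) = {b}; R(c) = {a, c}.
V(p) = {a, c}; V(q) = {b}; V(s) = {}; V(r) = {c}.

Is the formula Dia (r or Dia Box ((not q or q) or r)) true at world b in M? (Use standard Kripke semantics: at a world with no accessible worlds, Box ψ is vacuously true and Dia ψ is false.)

Yes

At b: Dia (r or Dia Box ((not q or q) or r)) requires r or Dia Box ((not q or q) or r) at some successor in {b}.
  r or Dia Box ((not q or q) or r) holds at b, so Dia (r or Dia Box ((not q or q) or r)) is true at b.
    At b: r is false, Dia Box ((not q or q) or r) is true, so r or Dia Box ((not q or q) or r) is true.
      At b: Dia Box ((not q or q) or r) requires Box ((not q or q) or r) at some successor in {b}.
        Box ((not q or q) or r) holds at b, so Dia Box ((not q or q) or r) is true at b.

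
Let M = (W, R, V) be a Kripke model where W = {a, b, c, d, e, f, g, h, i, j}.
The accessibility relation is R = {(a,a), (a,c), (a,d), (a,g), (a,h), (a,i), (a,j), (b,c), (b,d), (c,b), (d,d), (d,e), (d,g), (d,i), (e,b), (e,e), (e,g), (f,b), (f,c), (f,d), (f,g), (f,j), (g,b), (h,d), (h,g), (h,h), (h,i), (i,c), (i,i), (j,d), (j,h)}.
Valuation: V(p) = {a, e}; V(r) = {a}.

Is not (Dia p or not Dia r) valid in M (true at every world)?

Let φ = not (Dia p or not Dia r). Evaluate φ at each world:
  a (successors {a, c, d, g, h, i, j}): φ is false.
  b (successors {c, d}): φ is false.
  c (successors {b}): φ is false.
  d (successors {d, e, g, i}): φ is false.
  e (successors {b, e, g}): φ is false.
  f (successors {b, c, d, g, j}): φ is false.
  g (successors {b}): φ is false.
  h (successors {d, g, h, i}): φ is false.
  i (successors {c, i}): φ is false.
  j (successors {d, h}): φ is false.
Detail at a (counterexample):
  At a: Dia p or not Dia r is true, so not (Dia p or not Dia r) is false.
    At a: Dia p is true, not Dia r is false, so Dia p or not Dia r is true.
      At a: Dia p requires p at some successor in {a, c, d, g, h, i, j}.
        p holds at a, so Dia p is true at a.
      At a: Dia r is true, so not Dia r is false.

No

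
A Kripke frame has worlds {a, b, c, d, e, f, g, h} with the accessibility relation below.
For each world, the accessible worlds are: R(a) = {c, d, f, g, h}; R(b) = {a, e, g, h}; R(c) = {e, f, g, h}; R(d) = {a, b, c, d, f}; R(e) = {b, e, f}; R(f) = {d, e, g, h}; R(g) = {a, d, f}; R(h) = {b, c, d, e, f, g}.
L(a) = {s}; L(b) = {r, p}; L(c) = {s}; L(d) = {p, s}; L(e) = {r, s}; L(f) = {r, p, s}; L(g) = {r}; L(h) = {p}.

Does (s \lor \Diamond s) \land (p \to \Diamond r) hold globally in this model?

Let φ = (s \lor \Diamond s) \land (p \to \Diamond r). Evaluate φ at each world:
  a (successors {c, d, f, g, h}): φ is true.
  b (successors {a, e, g, h}): φ is true.
  c (successors {e, f, g, h}): φ is true.
  d (successors {a, b, c, d, f}): φ is true.
  e (successors {b, e, f}): φ is true.
  f (successors {d, e, g, h}): φ is true.
  g (successors {a, d, f}): φ is true.
  h (successors {b, c, d, e, f, g}): φ is true.
For instance, at a:
  At a: s \lor \Diamond s is true, p \to \Diamond r is true, so (s \lor \Diamond s) \land (p \to \Diamond r) is true.
    At a: s is true, \Diamond s is true, so s \lor \Diamond s is true.
      At a: \Diamond s requires s at some successor in {c, d, f, g, h}.
        s holds at c, so \Diamond s is true at a.
    At a: p is false, \Diamond r is true, so p \to \Diamond r is true.
      At a: \Diamond r requires r at some successor in {c, d, f, g, h}.
        r holds at f, so \Diamond r is true at a.

Yes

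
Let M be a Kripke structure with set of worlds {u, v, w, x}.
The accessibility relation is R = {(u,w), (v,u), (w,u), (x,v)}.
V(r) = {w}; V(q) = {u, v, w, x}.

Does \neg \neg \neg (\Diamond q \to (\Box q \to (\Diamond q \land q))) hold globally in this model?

No

Let φ = \neg \neg \neg (\Diamond q \to (\Box q \to (\Diamond q \land q))). Evaluate φ at each world:
  u (successors {w}): φ is false.
  v (successors {u}): φ is false.
  w (successors {u}): φ is false.
  x (successors {v}): φ is false.
Detail at u (counterexample):
  At u: \neg \neg (\Diamond q \to (\Box q \to (\Diamond q \land q))) is true, so \neg \neg \neg (\Diamond q \to (\Box q \to (\Diamond q \land q))) is false.
    At u: \neg (\Diamond q \to (\Box q \to (\Diamond q \land q))) is false, so \neg \neg (\Diamond q \to (\Box q \to (\Diamond q \land q))) is true.
      At u: \Diamond q \to (\Box q \to (\Diamond q \land q)) is true, so \neg (\Diamond q \to (\Box q \to (\Diamond q \land q))) is false.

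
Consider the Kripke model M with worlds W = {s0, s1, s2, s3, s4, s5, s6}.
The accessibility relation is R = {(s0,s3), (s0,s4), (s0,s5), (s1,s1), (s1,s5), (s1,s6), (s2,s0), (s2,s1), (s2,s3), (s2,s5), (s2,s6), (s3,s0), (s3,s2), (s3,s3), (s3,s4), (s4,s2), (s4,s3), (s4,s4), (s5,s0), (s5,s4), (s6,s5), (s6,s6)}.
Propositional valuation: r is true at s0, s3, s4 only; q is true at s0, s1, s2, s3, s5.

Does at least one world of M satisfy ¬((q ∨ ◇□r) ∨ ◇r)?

No

Recall that □ψ holds at a world iff ψ holds at every accessible world, and ◇ψ holds iff ψ holds at some accessible world.
Let φ = ¬((q ∨ ◇□r) ∨ ◇r). Evaluate φ at each world:
  s0 (successors {s3, s4, s5}): φ is false.
  s1 (successors {s1, s5, s6}): φ is false.
  s2 (successors {s0, s1, s3, s5, s6}): φ is false.
  s3 (successors {s0, s2, s3, s4}): φ is false.
  s4 (successors {s2, s3, s4}): φ is false.
  s5 (successors {s0, s4}): φ is false.
  s6 (successors {s5, s6}): φ is false.
For instance, at s1:
  At s1: (q ∨ ◇□r) ∨ ◇r is true, so ¬((q ∨ ◇□r) ∨ ◇r) is false.
    At s1: q ∨ ◇□r is true, ◇r is false, so (q ∨ ◇□r) ∨ ◇r is true.
      At s1: q is true, ◇□r is true, so q ∨ ◇□r is true.
      At s1: ◇r requires r at some successor in {s1, s5, s6}.
        At s1: r is false.
        At s5: r is false.
        At s6: r is false.
      So ◇r is false at s1.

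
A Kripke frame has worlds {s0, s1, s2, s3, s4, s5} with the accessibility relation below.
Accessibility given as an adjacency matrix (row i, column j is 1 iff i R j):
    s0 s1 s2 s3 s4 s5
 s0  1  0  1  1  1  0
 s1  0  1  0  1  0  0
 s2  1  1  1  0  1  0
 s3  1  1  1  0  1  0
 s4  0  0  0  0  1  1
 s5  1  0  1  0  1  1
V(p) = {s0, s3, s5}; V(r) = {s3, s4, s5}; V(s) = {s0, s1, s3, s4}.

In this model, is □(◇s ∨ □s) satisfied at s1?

At s1: □(◇s ∨ □s) requires ◇s ∨ □s at every successor {s1, s3}.
    At s1: ◇s is true, □s is true, so ◇s ∨ □s is true.
      At s1: ◇s requires s at some successor in {s1, s3}.
        s holds at s1, so ◇s is true at s1.
      At s1: □s requires s at every successor {s1, s3}.
        At s1: s is true.
        At s3: s is true.
      So □s is true at s1.
    At s3: ◇s is true, □s is false, so ◇s ∨ □s is true.
      At s3: ◇s requires s at some successor in {s0, s1, s2, s4}.
        s holds at s0, so ◇s is true at s3.
      At s3: □s requires s at every successor {s0, s1, s2, s4}.
        s fails at s2, so □s is false at s3.
So □(◇s ∨ □s) is true at s1.

Yes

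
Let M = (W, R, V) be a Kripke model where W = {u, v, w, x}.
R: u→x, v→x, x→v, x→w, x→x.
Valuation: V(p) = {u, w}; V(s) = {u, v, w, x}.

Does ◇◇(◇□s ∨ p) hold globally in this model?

No

Let φ = ◇◇(◇□s ∨ p). Evaluate φ at each world:
  u (successors {x}): φ is true.
  v (successors {x}): φ is true.
  w (successors ∅): φ is false.
  x (successors {v, w, x}): φ is true.
Detail at w (counterexample):
  At w: no accessible worlds, so ◇◇(◇□s ∨ p) is false.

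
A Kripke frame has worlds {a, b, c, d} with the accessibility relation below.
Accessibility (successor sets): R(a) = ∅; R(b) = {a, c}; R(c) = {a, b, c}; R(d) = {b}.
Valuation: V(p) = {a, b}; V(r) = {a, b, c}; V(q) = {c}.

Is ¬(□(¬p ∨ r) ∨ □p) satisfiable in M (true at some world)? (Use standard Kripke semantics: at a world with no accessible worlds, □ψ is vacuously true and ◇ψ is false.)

Recall that □ψ holds at a world iff ψ holds at every accessible world, and ◇ψ holds iff ψ holds at some accessible world.
Let φ = ¬(□(¬p ∨ r) ∨ □p). Evaluate φ at each world:
  a (successors ∅): φ is false.
  b (successors {a, c}): φ is false.
  c (successors {a, b, c}): φ is false.
  d (successors {b}): φ is false.
For instance, at c:
  At c: □(¬p ∨ r) ∨ □p is true, so ¬(□(¬p ∨ r) ∨ □p) is false.
    At c: □(¬p ∨ r) is true, □p is false, so □(¬p ∨ r) ∨ □p is true.
      At c: □(¬p ∨ r) requires ¬p ∨ r at every successor {a, b, c}.
        At a: ¬p ∨ r is true.
        At b: ¬p ∨ r is true.
        At c: ¬p ∨ r is true.
      So □(¬p ∨ r) is true at c.
      At c: □p requires p at every successor {a, b, c}.
        p fails at c, so □p is false at c.

No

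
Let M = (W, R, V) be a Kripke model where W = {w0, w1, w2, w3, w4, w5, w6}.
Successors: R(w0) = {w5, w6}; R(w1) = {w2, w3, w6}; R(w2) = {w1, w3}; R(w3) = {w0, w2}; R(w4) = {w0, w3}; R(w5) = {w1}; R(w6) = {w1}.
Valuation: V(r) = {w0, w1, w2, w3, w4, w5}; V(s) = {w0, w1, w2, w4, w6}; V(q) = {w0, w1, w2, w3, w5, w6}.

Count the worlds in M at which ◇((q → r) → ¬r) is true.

Let φ = ◇((q → r) → ¬r). Evaluate φ at each world:
  w0 (successors {w5, w6}): φ is true.
  w1 (successors {w2, w3, w6}): φ is true.
  w2 (successors {w1, w3}): φ is false.
  w3 (successors {w0, w2}): φ is false.
  w4 (successors {w0, w3}): φ is false.
  w5 (successors {w1}): φ is false.
  w6 (successors {w1}): φ is false.
For instance, at w4:
  At w4: ◇((q → r) → ¬r) requires (q → r) → ¬r at some successor in {w0, w3}.
    At w0: (q → r) → ¬r is false.
    At w3: (q → r) → ¬r is false.
  So ◇((q → r) → ¬r) is false at w4.
Satisfying worlds: {w0, w1}

2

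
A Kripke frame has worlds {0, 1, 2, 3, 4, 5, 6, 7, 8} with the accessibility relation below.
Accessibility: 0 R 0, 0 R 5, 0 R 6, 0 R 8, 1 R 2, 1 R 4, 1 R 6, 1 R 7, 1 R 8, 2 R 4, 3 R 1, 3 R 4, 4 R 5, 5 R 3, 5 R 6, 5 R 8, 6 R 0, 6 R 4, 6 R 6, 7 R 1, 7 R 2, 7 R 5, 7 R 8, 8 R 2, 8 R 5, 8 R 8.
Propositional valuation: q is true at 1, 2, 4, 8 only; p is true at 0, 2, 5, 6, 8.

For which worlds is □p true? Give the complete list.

Recall that □ψ holds at a world iff ψ holds at every accessible world, and ◇ψ holds iff ψ holds at some accessible world.
Let φ = □p. Evaluate φ at each world:
  0 (successors {0, 5, 6, 8}): φ is true.
  1 (successors {2, 4, 6, 7, 8}): φ is false.
  2 (successors {4}): φ is false.
  3 (successors {1, 4}): φ is false.
  4 (successors {5}): φ is true.
  5 (successors {3, 6, 8}): φ is false.
  6 (successors {0, 4, 6}): φ is false.
  7 (successors {1, 2, 5, 8}): φ is false.
  8 (successors {2, 5, 8}): φ is true.
For instance, at 6:
  At 6: □p requires p at every successor {0, 4, 6}.
    p fails at 4, so □p is false at 6.
Satisfying worlds: {0, 4, 8}

0, 4, 8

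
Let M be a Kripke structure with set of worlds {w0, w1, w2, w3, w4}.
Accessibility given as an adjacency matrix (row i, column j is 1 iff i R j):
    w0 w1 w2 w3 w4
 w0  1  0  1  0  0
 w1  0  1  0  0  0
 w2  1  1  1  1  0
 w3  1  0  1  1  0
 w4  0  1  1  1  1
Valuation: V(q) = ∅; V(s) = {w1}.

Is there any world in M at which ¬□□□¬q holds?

No

Recall that □ψ holds at a world iff ψ holds at every accessible world, and ◇ψ holds iff ψ holds at some accessible world.
Let φ = ¬□□□¬q. Evaluate φ at each world:
  w0 (successors {w0, w2}): φ is false.
  w1 (successors {w1}): φ is false.
  w2 (successors {w0, w1, w2, w3}): φ is false.
  w3 (successors {w0, w2, w3}): φ is false.
  w4 (successors {w1, w2, w3, w4}): φ is false.
For instance, at w0:
  At w0: □□□¬q is true, so ¬□□□¬q is false.
    At w0: □□□¬q requires □□¬q at every successor {w0, w2}.
      At w0: □□¬q is true.
      At w2: □□¬q is true.
    So □□□¬q is true at w0.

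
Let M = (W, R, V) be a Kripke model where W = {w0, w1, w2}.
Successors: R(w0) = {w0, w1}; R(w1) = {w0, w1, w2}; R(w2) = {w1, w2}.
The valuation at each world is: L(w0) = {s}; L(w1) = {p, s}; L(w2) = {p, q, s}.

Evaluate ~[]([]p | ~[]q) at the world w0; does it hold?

No

At w0: []([]p | ~[]q) is true, so ~[]([]p | ~[]q) is false.
  At w0: []([]p | ~[]q) requires []p | ~[]q at every successor {w0, w1}.
      At w0: []p is false, ~[]q is true, so []p | ~[]q is true.
      At w1: []p is false, ~[]q is true, so []p | ~[]q is true.
  So []([]p | ~[]q) is true at w0.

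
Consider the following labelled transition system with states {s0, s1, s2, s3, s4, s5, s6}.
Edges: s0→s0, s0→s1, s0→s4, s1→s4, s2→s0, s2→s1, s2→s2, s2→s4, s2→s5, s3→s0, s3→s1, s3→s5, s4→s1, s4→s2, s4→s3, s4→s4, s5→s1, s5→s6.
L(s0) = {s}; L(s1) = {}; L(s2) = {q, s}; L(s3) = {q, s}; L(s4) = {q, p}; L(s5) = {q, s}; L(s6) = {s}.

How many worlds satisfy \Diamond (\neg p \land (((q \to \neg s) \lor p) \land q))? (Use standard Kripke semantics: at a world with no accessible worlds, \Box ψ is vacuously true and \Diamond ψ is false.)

0

Let φ = \Diamond (\neg p \land (((q \to \neg s) \lor p) \land q)). Evaluate φ at each world:
  s0 (successors {s0, s1, s4}): φ is false.
  s1 (successors {s4}): φ is false.
  s2 (successors {s0, s1, s2, s4, s5}): φ is false.
  s3 (successors {s0, s1, s5}): φ is false.
  s4 (successors {s1, s2, s3, s4}): φ is false.
  s5 (successors {s1, s6}): φ is false.
  s6 (successors ∅): φ is false.
For instance, at s5:
  At s5: \Diamond (\neg p \land (((q \to \neg s) \lor p) \land q)) requires \neg p \land (((q \to \neg s) \lor p) \land q) at some successor in {s1, s6}.
    At s1: \neg p \land (((q \to \neg s) \lor p) \land q) is false.
    At s6: \neg p \land (((q \to \neg s) \lor p) \land q) is false.
  So \Diamond (\neg p \land (((q \to \neg s) \lor p) \land q)) is false at s5.
Satisfying worlds: none.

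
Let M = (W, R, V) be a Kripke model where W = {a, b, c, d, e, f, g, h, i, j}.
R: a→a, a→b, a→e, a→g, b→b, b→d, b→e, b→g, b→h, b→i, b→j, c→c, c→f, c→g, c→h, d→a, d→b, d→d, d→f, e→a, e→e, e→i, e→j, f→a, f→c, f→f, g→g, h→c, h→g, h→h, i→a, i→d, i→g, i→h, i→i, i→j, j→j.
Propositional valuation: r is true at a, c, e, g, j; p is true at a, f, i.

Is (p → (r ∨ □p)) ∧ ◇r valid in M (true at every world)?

No

Let φ = (p → (r ∨ □p)) ∧ ◇r. Evaluate φ at each world:
  a (successors {a, b, e, g}): φ is true.
  b (successors {b, d, e, g, h, i, j}): φ is true.
  c (successors {c, f, g, h}): φ is true.
  d (successors {a, b, d, f}): φ is true.
  e (successors {a, e, i, j}): φ is true.
  f (successors {a, c, f}): φ is false.
  g (successors {g}): φ is true.
  h (successors {c, g, h}): φ is true.
  i (successors {a, d, g, h, i, j}): φ is false.
  j (successors {j}): φ is true.
Detail at f (counterexample):
  At f: p → (r ∨ □p) is false, ◇r is true, so (p → (r ∨ □p)) ∧ ◇r is false.
    At f: p is true, r ∨ □p is false, so p → (r ∨ □p) is false.
      At f: r is false, □p is false, so r ∨ □p is false.
    At f: ◇r requires r at some successor in {a, c, f}.
      r holds at a, so ◇r is true at f.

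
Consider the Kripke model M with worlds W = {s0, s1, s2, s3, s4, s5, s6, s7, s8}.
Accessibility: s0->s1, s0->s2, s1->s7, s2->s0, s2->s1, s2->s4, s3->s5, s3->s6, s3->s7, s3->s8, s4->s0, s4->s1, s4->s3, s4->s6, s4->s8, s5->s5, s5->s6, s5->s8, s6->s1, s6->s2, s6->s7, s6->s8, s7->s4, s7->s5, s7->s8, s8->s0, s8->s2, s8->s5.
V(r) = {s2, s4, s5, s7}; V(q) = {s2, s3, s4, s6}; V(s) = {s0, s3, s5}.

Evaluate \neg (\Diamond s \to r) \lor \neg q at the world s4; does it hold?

Recall that \Diamond ψ holds at a world iff ψ holds at some accessible world.
At s4: \neg (\Diamond s \to r) is false, \neg q is false, so \neg (\Diamond s \to r) \lor \neg q is false.
  At s4: \Diamond s \to r is true, so \neg (\Diamond s \to r) is false.
    At s4: \Diamond s is true, r is true, so \Diamond s \to r is true.
      At s4: \Diamond s requires s at some successor in {s0, s1, s3, s6, s8}.
        s holds at s0, so \Diamond s is true at s4.

No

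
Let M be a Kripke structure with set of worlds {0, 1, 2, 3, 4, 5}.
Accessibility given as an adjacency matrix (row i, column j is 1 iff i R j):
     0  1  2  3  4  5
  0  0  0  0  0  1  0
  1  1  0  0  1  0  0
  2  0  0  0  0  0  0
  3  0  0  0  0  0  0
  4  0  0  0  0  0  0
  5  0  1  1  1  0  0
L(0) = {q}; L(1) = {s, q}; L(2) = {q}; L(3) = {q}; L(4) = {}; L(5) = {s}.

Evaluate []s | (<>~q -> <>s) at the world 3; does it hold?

Yes

At 3: []s is true, <>~q -> <>s is true, so []s | (<>~q -> <>s) is true.
  At 3: no accessible worlds, so []s holds vacuously.
  At 3: <>~q is false, <>s is false, so <>~q -> <>s is true.
    At 3: no accessible worlds, so <>~q is false.
    At 3: no accessible worlds, so <>s is false.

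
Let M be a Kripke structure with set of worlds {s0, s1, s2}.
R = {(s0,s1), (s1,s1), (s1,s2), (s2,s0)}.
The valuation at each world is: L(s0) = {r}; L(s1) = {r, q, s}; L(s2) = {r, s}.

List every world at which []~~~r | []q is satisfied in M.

Recall that []ψ holds at a world iff ψ holds at every accessible world, and <>ψ holds iff ψ holds at some accessible world.
Let φ = []~~~r | []q. Evaluate φ at each world:
  s0 (successors {s1}): φ is true.
  s1 (successors {s1, s2}): φ is false.
  s2 (successors {s0}): φ is false.
For instance, at s0:
  At s0: []~~~r is false, []q is true, so []~~~r | []q is true.
    At s0: []~~~r requires ~~~r at every successor {s1}.
      ~~~r fails at s1, so []~~~r is false at s0.
    At s0: []q requires q at every successor {s1}.
      At s1: q is true.
    So []q is true at s0.
Satisfying worlds: {s0}

s0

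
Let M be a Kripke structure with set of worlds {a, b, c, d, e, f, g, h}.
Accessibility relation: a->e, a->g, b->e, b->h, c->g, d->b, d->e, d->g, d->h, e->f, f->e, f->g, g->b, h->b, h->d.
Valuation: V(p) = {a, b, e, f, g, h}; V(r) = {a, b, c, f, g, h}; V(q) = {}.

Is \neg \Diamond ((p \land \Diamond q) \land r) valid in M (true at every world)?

Let φ = \neg \Diamond ((p \land \Diamond q) \land r). Evaluate φ at each world:
  a (successors {e, g}): φ is true.
  b (successors {e, h}): φ is true.
  c (successors {g}): φ is true.
  d (successors {b, e, g, h}): φ is true.
  e (successors {f}): φ is true.
  f (successors {e, g}): φ is true.
  g (successors {b}): φ is true.
  h (successors {b, d}): φ is true.
For instance, at a:
  At a: \Diamond ((p \land \Diamond q) \land r) is false, so \neg \Diamond ((p \land \Diamond q) \land r) is true.
    At a: \Diamond ((p \land \Diamond q) \land r) requires (p \land \Diamond q) \land r at some successor in {e, g}.
      At e: (p \land \Diamond q) \land r is false.
      At g: (p \land \Diamond q) \land r is false.
    So \Diamond ((p \land \Diamond q) \land r) is false at a.

Yes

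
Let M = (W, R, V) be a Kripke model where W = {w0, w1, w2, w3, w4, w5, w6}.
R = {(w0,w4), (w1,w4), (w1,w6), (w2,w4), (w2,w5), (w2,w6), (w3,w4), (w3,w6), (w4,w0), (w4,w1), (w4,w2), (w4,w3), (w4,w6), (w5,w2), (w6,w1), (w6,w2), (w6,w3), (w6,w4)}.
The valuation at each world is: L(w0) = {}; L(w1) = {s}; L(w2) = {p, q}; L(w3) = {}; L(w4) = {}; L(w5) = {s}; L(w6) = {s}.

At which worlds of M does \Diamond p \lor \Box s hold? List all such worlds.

Let φ = \Diamond p \lor \Box s. Evaluate φ at each world:
  w0 (successors {w4}): φ is false.
  w1 (successors {w4, w6}): φ is false.
  w2 (successors {w4, w5, w6}): φ is false.
  w3 (successors {w4, w6}): φ is false.
  w4 (successors {w0, w1, w2, w3, w6}): φ is true.
  w5 (successors {w2}): φ is true.
  w6 (successors {w1, w2, w3, w4}): φ is true.
For instance, at w2:
  At w2: \Diamond p is false, \Box s is false, so \Diamond p \lor \Box s is false.
    At w2: \Diamond p requires p at some successor in {w4, w5, w6}.
      At w4: p is false.
      At w5: p is false.
      At w6: p is false.
    So \Diamond p is false at w2.
    At w2: \Box s requires s at every successor {w4, w5, w6}.
      s fails at w4, so \Box s is false at w2.
Satisfying worlds: {w4, w5, w6}

w4, w5, w6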